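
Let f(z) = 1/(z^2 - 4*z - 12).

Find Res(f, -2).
Write f(z) = P(z)/Q(z) with P(z) = 1 and Q(z) = z^2 - 4*z - 12.
The denominator factors as Q(z) = (z + 2)*(z - 6), so z = -2 is a simple zero of Q and P is analytic there; z = -2 is therefore a simple pole and
  Res(f, z₀) = P(z₀)/Q'(z₀).

Q'(z) = 2*z - 4, so Q'(-2) = -8.
P(-2) = 1.

Res(f, -2) = (1)/(-8) = -1/8

Final answer: -1/8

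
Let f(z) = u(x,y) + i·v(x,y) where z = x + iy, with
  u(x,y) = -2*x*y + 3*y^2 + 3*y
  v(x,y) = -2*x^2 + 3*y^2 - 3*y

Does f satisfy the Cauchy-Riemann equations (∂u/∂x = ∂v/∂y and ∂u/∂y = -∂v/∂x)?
∂u/∂x = -2*y
∂v/∂y = 6*y - 3
∂u/∂y = -2*x + 6*y + 3
∂v/∂x = -4*x
∂u/∂x ≠ ∂v/∂y and ∂u/∂y ≠ -∂v/∂x; the Cauchy-Riemann equations are not satisfied, so f is not analytic.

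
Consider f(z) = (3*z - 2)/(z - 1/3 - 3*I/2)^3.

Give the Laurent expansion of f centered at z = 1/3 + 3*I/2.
Put w = z - (1/3 + 3*I/2), i.e. z = w + 1/3 + 3*I/2. The denominator is w^3, so it suffices to rewrite the numerator in powers of w.

P(z) = 3*z - 2
P(w + 1/3 + 3*I/2) = -1 + 9*I/2 + 3*w

Dividing each term by w^3:
  f = (-1 + 9*I/2)/w^3 + 3/w^2

Substituting back w = z - 1/3 - 3*I/2:
  f(z) = (-1 + 9*I/2)/(z - 1/3 - 3*I/2)^3 + 3/(z - 1/3 - 3*I/2)^2

The series is finite because the numerator is a polynomial; the negative powers form the principal part.

Final answer: (-1 + 9*I/2)/(z - 1/3 - 3*I/2)^3 + 3/(z - 1/3 - 3*I/2)^2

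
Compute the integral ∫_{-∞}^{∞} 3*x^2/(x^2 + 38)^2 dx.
3*sqrt(38)*pi/76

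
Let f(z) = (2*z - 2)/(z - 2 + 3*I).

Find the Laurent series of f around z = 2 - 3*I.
Put w = z - (2 - 3*I), i.e. z = w + 2 - 3*I. The denominator is w, so it suffices to rewrite the numerator in powers of w.

P(z) = 2*z - 2
P(w + 2 - 3*I) = 2 - 6*I + 2*w

Dividing each term by w:
  f = (2 - 6*I)/w + 2

Substituting back w = z - 2 + 3*I:
  f(z) = (2 - 6*I)/(z - 2 + 3*I) + 2

The series is finite because the numerator is a polynomial; the negative powers form the principal part, and the coefficient of 1/(z - 2 + 3*I) gives Res(f, 2 - 3*I) = 2 - 6*I.

Final answer: (2 - 6*I)/(z - 2 + 3*I) + 2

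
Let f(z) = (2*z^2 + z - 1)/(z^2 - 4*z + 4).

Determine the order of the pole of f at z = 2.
Factor the denominator:
  z^2 - 4*z + 4 = (z - 2)^2

The numerator P(z) = 2*z^2 + z - 1 has P(2) = 9 ≠ 0, so no factor of (z - 2) cancels.
Near z = 2 we can therefore write f(z) = g(z)/(z - 2)^2 with g analytic at 2 and g(2) ≠ 0 (g is just the numerator).

Hence z = 2 is a pole of order 2.

Final answer: 2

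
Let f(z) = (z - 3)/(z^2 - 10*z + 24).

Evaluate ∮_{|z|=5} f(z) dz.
-I*pi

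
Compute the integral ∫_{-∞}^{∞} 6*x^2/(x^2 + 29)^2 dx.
3*sqrt(29)*pi/29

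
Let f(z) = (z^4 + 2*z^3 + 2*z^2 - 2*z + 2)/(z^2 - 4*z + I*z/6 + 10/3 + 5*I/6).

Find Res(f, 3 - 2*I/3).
13016/193 - 82954*I/5211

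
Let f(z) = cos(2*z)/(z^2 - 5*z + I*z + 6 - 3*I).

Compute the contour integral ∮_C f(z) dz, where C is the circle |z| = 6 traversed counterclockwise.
By the residue theorem, ∮_C f(z) dz = 2πi · (sum of the residues of f at the poles inside |z| = 6).

The denominator factors as (z - 2 + I)*(z - 3), so the singularities of f are simple poles at z = 2 - I, z = 3.
  |2 - I|² = 5 < 36 = 6², so this pole is inside the contour.
  |3|² = 9 < 36 = 6², so this pole is inside the contour.

With P(z) = cos(2*z) and Q(z) = z^2 - 5*z + I*z + 6 - 3*I, each pole is simple, so Res(f, z₀) = P(z₀)/Q'(z₀) with Q'(z) = 2*z - 5 + I.
  Res(f, 2 - I) = P(2 - I)/Q'(2 - I) = (cos(4 - 2*I))/(-1 - I) = (-1/2 + I/2)*cos(4 - 2*I)
  Res(f, 3) = P(3)/Q'(3) = (cos(6))/(1 + I) = (1/2 - I/2)*cos(6)

Sum of residues inside C: (1/2 - I/2)*cos(6) + (-1/2 + I/2)*cos(4 - 2*I)
∮_C f(z) dz = 2πi · ((1/2 - I/2)*cos(6) + (-1/2 + I/2)*cos(4 - 2*I)) = pi*(1 + I)*cos(6) + pi*(-1 - I)*cos(4 - 2*I)

Final answer: pi*(1 + I)*cos(6) + pi*(-1 - I)*cos(4 - 2*I)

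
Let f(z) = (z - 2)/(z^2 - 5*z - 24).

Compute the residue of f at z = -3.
5/11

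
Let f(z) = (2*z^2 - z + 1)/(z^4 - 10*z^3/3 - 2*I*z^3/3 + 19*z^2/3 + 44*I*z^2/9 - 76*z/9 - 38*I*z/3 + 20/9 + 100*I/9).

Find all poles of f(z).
{-2/3 + 2*I, 1 - 2*I, 1 + 2*I/3, 2}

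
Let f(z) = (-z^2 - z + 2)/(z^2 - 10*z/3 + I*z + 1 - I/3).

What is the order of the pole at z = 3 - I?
1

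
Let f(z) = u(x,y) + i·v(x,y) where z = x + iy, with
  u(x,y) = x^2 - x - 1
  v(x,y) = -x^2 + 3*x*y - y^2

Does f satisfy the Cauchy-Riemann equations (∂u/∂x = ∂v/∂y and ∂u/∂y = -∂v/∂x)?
∂u/∂x = 2*x - 1
∂v/∂y = 3*x - 2*y
∂u/∂y = 0
∂v/∂x = -2*x + 3*y
∂u/∂x ≠ ∂v/∂y and ∂u/∂y ≠ -∂v/∂x; the Cauchy-Riemann equations are not satisfied, so f is not analytic.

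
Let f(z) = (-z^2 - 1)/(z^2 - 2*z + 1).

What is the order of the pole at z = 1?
Factor the denominator:
  z^2 - 2*z + 1 = (z - 1)^2

The numerator P(z) = -z^2 - 1 has P(1) = -2 ≠ 0, so no factor of (z - 1) cancels.
Near z = 1 we can therefore write f(z) = g(z)/(z - 1)^2 with g analytic at 1 and g(1) ≠ 0 (g is just the numerator).

Hence z = 1 is a pole of order 2.

Final answer: 2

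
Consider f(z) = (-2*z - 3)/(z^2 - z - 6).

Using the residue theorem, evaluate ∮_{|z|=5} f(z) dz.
-4*I*pi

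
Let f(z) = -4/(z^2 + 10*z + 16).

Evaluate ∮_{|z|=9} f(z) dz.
By the residue theorem, ∮_C f(z) dz = 2πi · (sum of the residues of f at the poles inside |z| = 9).

The denominator factors as (z + 2)*(z + 8), so the singularities of f are simple poles at z = -2, z = -8.
  |-2|² = 4 < 81 = 9², so this pole is inside the contour.
  |-8|² = 64 < 81 = 9², so this pole is inside the contour.

With P(z) = -4 and Q(z) = z^2 + 10*z + 16, each pole is simple, so Res(f, z₀) = P(z₀)/Q'(z₀) with Q'(z) = 2*z + 10.
  Res(f, -2) = P(-2)/Q'(-2) = (-4)/(6) = -2/3
  Res(f, -8) = P(-8)/Q'(-8) = (-4)/(-6) = 2/3

Sum of residues inside C: 0
∮_C f(z) dz = 2πi · (0) = 0

Final answer: 0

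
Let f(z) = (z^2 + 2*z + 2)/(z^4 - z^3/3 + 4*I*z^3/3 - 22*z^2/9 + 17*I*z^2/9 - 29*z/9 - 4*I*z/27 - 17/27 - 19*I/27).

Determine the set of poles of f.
The singularities of f are the zeros of the denominator. Factoring,
  z^4 - z^3/3 + 4*I*z^3/3 - 22*z^2/9 + 17*I*z^2/9 - 29*z/9 - 4*I*z/27 - 17/27 - 19*I/27 = (z + 1/3 + I/3)*(z + 1/3 + 2*I/3)*(z + 1 - 2*I/3)*(z - 2 + I)
so the candidates are z = -1/3 - I/3, z = -1/3 - 2*I/3, z = -1 + 2*I/3, z = 2 - I.

Check the numerator P(z) = z^2 + 2*z + 2 at each one:
  P(-1/3 - I/3) = 4/3 - 4*I/9 ≠ 0, so z = -1/3 - I/3 is a (simple) pole.
  P(-1/3 - 2*I/3) = 1 - 8*I/9 ≠ 0, so z = -1/3 - 2*I/3 is a (simple) pole.
  P(-1 + 2*I/3) = 5/9 ≠ 0, so z = -1 + 2*I/3 is a (simple) pole.
  P(2 - I) = 9 - 6*I ≠ 0, so z = 2 - I is a (simple) pole.

Poles of f: {-1 + 2*I/3, -1/3 - 2*I/3, -1/3 - I/3, 2 - I}

Final answer: {-1 + 2*I/3, -1/3 - 2*I/3, -1/3 - I/3, 2 - I}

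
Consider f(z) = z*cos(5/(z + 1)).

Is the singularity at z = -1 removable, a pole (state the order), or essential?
essential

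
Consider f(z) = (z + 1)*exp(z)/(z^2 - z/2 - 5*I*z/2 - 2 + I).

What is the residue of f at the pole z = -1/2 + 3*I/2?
-I*exp(-1/2 + 3*I/2)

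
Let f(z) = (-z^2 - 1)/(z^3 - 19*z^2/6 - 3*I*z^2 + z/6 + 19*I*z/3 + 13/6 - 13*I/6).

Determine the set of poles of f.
The singularities of f are the zeros of the denominator. Factoring,
  z^3 - 19*z^2/6 - 3*I*z^2 + z/6 + 19*I*z/3 + 13/6 - 13*I/6 = (z - 2/3 - I)*(z - 1 - I)*(z - 3/2 - I)
so the candidates are z = 2/3 + I, z = 1 + I, z = 3/2 + I.

Check the numerator P(z) = -z^2 - 1 at each one:
  P(2/3 + I) = -4/9 - 4*I/3 ≠ 0, so z = 2/3 + I is a (simple) pole.
  P(1 + I) = -1 - 2*I ≠ 0, so z = 1 + I is a (simple) pole.
  P(3/2 + I) = -9/4 - 3*I ≠ 0, so z = 3/2 + I is a (simple) pole.

Poles of f: {2/3 + I, 1 + I, 3/2 + I}

Final answer: {2/3 + I, 1 + I, 3/2 + I}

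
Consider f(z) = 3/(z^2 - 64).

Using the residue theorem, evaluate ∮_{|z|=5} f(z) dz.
By the residue theorem, ∮_C f(z) dz = 2πi · (sum of the residues of f at the poles inside |z| = 5).

The denominator factors as (z + 8)*(z - 8), so the singularities of f are simple poles at z = -8, z = 8.
  |-8|² = 64 > 25 = 5², so this pole is outside the contour.
  |8|² = 64 > 25 = 5², so this pole is outside the contour.

No pole lies inside the contour, so f is analytic on and inside C and the integral is 0 (Cauchy's theorem).

Final answer: 0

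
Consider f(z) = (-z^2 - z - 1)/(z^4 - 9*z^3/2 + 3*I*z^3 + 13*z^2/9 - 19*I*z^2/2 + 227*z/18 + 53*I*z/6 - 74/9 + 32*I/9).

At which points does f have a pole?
The singularities of f are the zeros of the denominator. Factoring,
  z^4 - 9*z^3/2 + 3*I*z^3 + 13*z^2/9 - 19*I*z^2/2 + 227*z/18 + 53*I*z/6 - 74/9 + 32*I/9 = (z - 1/2 + 2*I/3)*(z - 3 + 2*I)*(z + 1 + I)*(z - 2 - 2*I/3)
so the candidates are z = 1/2 - 2*I/3, z = 3 - 2*I, z = -1 - I, z = 2 + 2*I/3.

Check the numerator P(z) = -z^2 - z - 1 at each one:
  P(1/2 - 2*I/3) = -47/36 + 4*I/3 ≠ 0, so z = 1/2 - 2*I/3 is a (simple) pole.
  P(3 - 2*I) = -9 + 14*I ≠ 0, so z = 3 - 2*I is a (simple) pole.
  P(-1 - I) = -I ≠ 0, so z = -1 - I is a (simple) pole.
  P(2 + 2*I/3) = -59/9 - 10*I/3 ≠ 0, so z = 2 + 2*I/3 is a (simple) pole.

Poles of f: {-1 - I, 1/2 - 2*I/3, 2 + 2*I/3, 3 - 2*I}

Final answer: {-1 - I, 1/2 - 2*I/3, 2 + 2*I/3, 3 - 2*I}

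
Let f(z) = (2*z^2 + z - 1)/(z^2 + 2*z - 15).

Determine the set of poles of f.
{-5, 3}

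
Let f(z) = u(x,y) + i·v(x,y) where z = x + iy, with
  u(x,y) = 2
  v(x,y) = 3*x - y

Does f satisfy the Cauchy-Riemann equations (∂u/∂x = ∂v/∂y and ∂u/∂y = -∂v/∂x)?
∂u/∂x = 0
∂v/∂y = -1
∂u/∂y = 0
∂v/∂x = 3
∂u/∂x ≠ ∂v/∂y and ∂u/∂y ≠ -∂v/∂x; the Cauchy-Riemann equations are not satisfied, so f is not analytic.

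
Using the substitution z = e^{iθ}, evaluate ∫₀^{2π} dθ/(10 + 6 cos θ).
Let J = ∫₀^{2π} dθ/(10 + 6 cos θ).
Put z = e^{iθ}: then cos θ = (z + 1/z)/2, dθ = dz/(iz), and z runs once counterclockwise around |z| = 1:
  J = ∮_{|z|=1} 1/(10 + 6*(z + 1/z)/2) · dz/(iz) = (2/i) ∮_{|z|=1} dz/(6*z^2 + 20*z + 6).
The roots of 6*z^2 + 20*z + 6 are z = (-10 ± sqrt(10^2 - 6^2))/6, with sqrt(64) = 8; their product is 1, so only z₊ = -1/3 lies inside the unit circle (z₋ = -3 lies outside).
z₊ is a simple zero of q(z) = 6*z^2 + 20*z + 6, so Res(1/q, z₊) = 1/q'(z₊) with q'(z) = 12*z + 20; and q'(z₊) = 6*(z₊ - z₋) = 16.
Therefore J = (2/i) · 2πi · 1/(16) = 2*pi/(8) = pi/4

Final answer: pi/4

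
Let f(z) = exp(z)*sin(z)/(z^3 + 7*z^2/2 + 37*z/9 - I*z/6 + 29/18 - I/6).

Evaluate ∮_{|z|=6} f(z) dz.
By the residue theorem, ∮_C f(z) dz = 2πi · (sum of the residues of f at the poles inside |z| = 6).

The denominator factors as (z + 3/2 + I/3)*(z + 1 - I/3)*(z + 1), so the singularities of f are simple poles at z = -3/2 - I/3, z = -1 + I/3, z = -1.
  |-3/2 - I/3|² = 85/36 < 36 = 6², so this pole is inside the contour.
  |-1 + I/3|² = 10/9 < 36 = 6², so this pole is inside the contour.
  |-1|² = 1 < 36 = 6², so this pole is inside the contour.

With P(z) = exp(z)*sin(z) and Q(z) = z^3 + 7*z^2/2 + 37*z/9 - I*z/6 + 29/18 - I/6, each pole is simple, so Res(f, z₀) = P(z₀)/Q'(z₀) with Q'(z) = 3*z^2 + 7*z + 37/9 - I/6.
  Res(f, -3/2 - I/3) = P(-3/2 - I/3)/Q'(-3/2 - I/3) = (-exp(-3/2 - I/3)*sin(3/2 + I/3))/(1/36 + I/2) = (-36/325 + 648*I/325)*exp(-3/2 - I/3)*sin(3/2 + I/3)
  Res(f, -1 + I/3) = P(-1 + I/3)/Q'(-1 + I/3) = (-exp(-1 + I/3)*sin(1 - I/3))/(-2/9 + I/6) = (72/25 + 54*I/25)*exp(-1 + I/3)*sin(1 - I/3)
  Res(f, -1) = P(-1)/Q'(-1) = (-exp(-1)*sin(1))/(1/9 - I/6) = (-36/13 - 54*I/13)*exp(-1)*sin(1)

Sum of residues inside C: (-36/13 - 54*I/13)*exp(-1)*sin(1) + (-36/325 + 648*I/325)*exp(-3/2 - I/3)*sin(3/2 + I/3) + (72/25 + 54*I/25)*exp(-1 + I/3)*sin(1 - I/3)
∮_C f(z) dz = 2πi · ((-36/13 - 54*I/13)*exp(-1)*sin(1) + (-36/325 + 648*I/325)*exp(-3/2 - I/3)*sin(3/2 + I/3) + (72/25 + 54*I/25)*exp(-1 + I/3)*sin(1 - I/3)) = pi*(108/13 - 72*I/13)*exp(-1)*sin(1) + pi*(-1296/325 - 72*I/325)*exp(-3/2 - I/3)*sin(3/2 + I/3) + pi*(-108/25 + 144*I/25)*exp(-1 + I/3)*sin(1 - I/3)

Final answer: pi*(108/13 - 72*I/13)*exp(-1)*sin(1) + pi*(-1296/325 - 72*I/325)*exp(-3/2 - I/3)*sin(3/2 + I/3) + pi*(-108/25 + 144*I/25)*exp(-1 + I/3)*sin(1 - I/3)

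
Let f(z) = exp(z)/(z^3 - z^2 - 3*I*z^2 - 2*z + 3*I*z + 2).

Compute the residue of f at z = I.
(1/2 - I/2)*exp(I)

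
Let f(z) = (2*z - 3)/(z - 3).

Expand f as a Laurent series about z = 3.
3/(z - 3) + 2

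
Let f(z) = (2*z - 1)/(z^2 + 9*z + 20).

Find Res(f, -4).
Write f(z) = P(z)/Q(z) with P(z) = 2*z - 1 and Q(z) = z^2 + 9*z + 20.
The denominator factors as Q(z) = (z + 4)*(z + 5), so z = -4 is a simple zero of Q and P is analytic there; z = -4 is therefore a simple pole and
  Res(f, z₀) = P(z₀)/Q'(z₀).

Q'(z) = 2*z + 9, so Q'(-4) = 1.
P(-4) = -9.

Res(f, -4) = (-9)/(1) = -9

Final answer: -9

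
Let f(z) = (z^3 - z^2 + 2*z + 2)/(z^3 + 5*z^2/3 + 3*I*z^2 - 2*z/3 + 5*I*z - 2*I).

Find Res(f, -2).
-12/13 - 18*I/13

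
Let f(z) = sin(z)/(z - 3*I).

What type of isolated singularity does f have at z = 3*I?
Write f(z) = g(z)/(z - 3*I) with g(z) = sin(z).
g is entire and g(3*I) = I*sinh(3) ≠ 0, so no factor of (z - 3*I) cancels: the Laurent expansion of f about z = 3*I starts at the power -1, i.e. lim_{z→z₀} (z - z₀) f(z) = I*sinh(3) is finite and nonzero.
So z = 3*I is a pole of order 1.

Final answer: pole of order 1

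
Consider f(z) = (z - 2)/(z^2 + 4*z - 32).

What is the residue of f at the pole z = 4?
1/6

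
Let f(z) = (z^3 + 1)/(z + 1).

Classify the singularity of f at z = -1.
The numerator vanishes at z = -1 ((-1)^3 = -1), so it is divisible by z + 1:
  z^3 + 1 = (z + 1)*(z^2 - z + 1)
Hence for z ≠ -1, f(z) = z^2 - z + 1, a polynomial, and lim_{z→-1} f(z) = 3 is finite.
So the singularity is removable.

Final answer: removable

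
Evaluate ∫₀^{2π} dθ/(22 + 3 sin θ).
Call the integral J. The integrand is 2π-periodic and we integrate over a full period, so shifting θ does not change the value (θ → θ + π/2 turns sin θ into cos θ). Hence
  J = ∫₀^{2π} dθ/(22 + 3 cos θ).
Put z = e^{iθ}: then cos θ = (z + 1/z)/2, dθ = dz/(iz), and z runs once counterclockwise around |z| = 1:
  J = ∮_{|z|=1} 1/(22 + 3*(z + 1/z)/2) · dz/(iz) = (2/i) ∮_{|z|=1} dz/(3*z^2 + 44*z + 3).
The roots of 3*z^2 + 44*z + 3 are z = (-22 ± sqrt(22^2 - 3^2))/3, with sqrt(475) = 5*sqrt(19); their product is 1, so only z₊ = -22/3 + 5*sqrt(19)/3 lies inside the unit circle (z₋ = -22/3 - 5*sqrt(19)/3 lies outside).
z₊ is a simple zero of q(z) = 3*z^2 + 44*z + 3, so Res(1/q, z₊) = 1/q'(z₊) with q'(z) = 6*z + 44; and q'(z₊) = 3*(z₊ - z₋) = 10*sqrt(19).
Therefore J = (2/i) · 2πi · 1/(10*sqrt(19)) = 2*pi/(5*sqrt(19)) = 2*sqrt(19)*pi/95

Final answer: 2*sqrt(19)*pi/95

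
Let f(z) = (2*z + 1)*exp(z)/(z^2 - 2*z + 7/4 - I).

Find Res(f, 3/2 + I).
Write f(z) = P(z)/Q(z) with P(z) = (2*z + 1)*exp(z) and Q(z) = z^2 - 2*z + 7/4 - I.
The denominator factors as Q(z) = (z - 1/2 + I)*(z - 3/2 - I), so z = 3/2 + I is a simple zero of Q and P is analytic there; z = 3/2 + I is therefore a simple pole and
  Res(f, z₀) = P(z₀)/Q'(z₀).

Q'(z) = 2*z - 2, so Q'(3/2 + I) = 1 + 2*I.
P(3/2 + I) = (4 + 2*I)*exp(3/2 + I).

Res(f, 3/2 + I) = ((4 + 2*I)*exp(3/2 + I))/(1 + 2*I) = (8/5 - 6*I/5)*exp(3/2 + I)

Final answer: (8/5 - 6*I/5)*exp(3/2 + I)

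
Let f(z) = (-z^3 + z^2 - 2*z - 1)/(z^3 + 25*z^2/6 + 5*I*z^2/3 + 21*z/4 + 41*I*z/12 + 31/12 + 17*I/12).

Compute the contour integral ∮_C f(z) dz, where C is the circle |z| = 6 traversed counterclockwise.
By the residue theorem, ∮_C f(z) dz = 2πi · (sum of the residues of f at the poles inside |z| = 6).

The denominator factors as (z + 3/2 + I/2)*(z + 2/3 - I/3)*(z + 2 + 3*I/2), so the singularities of f are simple poles at z = -3/2 - I/2, z = -2/3 + I/3, z = -2 - 3*I/2.
  |-3/2 - I/2|² = 5/2 < 36 = 6², so this pole is inside the contour.
  |-2/3 + I/3|² = 5/9 < 36 = 6², so this pole is inside the contour.
  |-2 - 3*I/2|² = 25/4 < 36 = 6², so this pole is inside the contour.

With P(z) = -z^3 + z^2 - 2*z - 1 and Q(z) = z^3 + 25*z^2/6 + 5*I*z^2/3 + 21*z/4 + 41*I*z/12 + 31/12 + 17*I/12, each pole is simple, so Res(f, z₀) = P(z₀)/Q'(z₀) with Q'(z) = 3*z^2 + 25*z/3 + 10*I*z/3 + 21/4 + 41*I/12.
  Res(f, -3/2 - I/2) = P(-3/2 - I/2)/Q'(-3/2 - I/2) = (25/4 + 23*I/4)/(5/12 - 5*I/4) = -66/25 + 147*I/25
  Res(f, -2/3 + I/3) = P(-2/3 + I/3)/Q'(-2/3 + I/3) = (20/27 - 41*I/27)/(-5/12 + 95*I/36) = -1678/2775 - 514*I/2775
  Res(f, -2 - 3*I/2) = P(-2 - 3*I/2)/Q'(-2 - 3*I/2) = (-3/4 + 189*I/8)/(-7/6 + 9*I/4) = 15561/1850 - 3726*I/925

Sum of residues inside C: 31/6 + 5*I/3
∮_C f(z) dz = 2πi · (31/6 + 5*I/3) = pi*(-10/3 + 31*I/3)

Final answer: pi*(-10/3 + 31*I/3)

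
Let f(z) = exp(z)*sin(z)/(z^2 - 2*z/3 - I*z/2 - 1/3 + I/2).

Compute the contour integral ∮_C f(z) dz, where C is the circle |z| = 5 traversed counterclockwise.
By the residue theorem, ∮_C f(z) dz = 2πi · (sum of the residues of f at the poles inside |z| = 5).

The denominator factors as (z + 1/3 - I/2)*(z - 1), so the singularities of f are simple poles at z = -1/3 + I/2, z = 1.
  |-1/3 + I/2|² = 13/36 < 25 = 5², so this pole is inside the contour.
  |1|² = 1 < 25 = 5², so this pole is inside the contour.

With P(z) = exp(z)*sin(z) and Q(z) = z^2 - 2*z/3 - I*z/2 - 1/3 + I/2, each pole is simple, so Res(f, z₀) = P(z₀)/Q'(z₀) with Q'(z) = 2*z - 2/3 - I/2.
  Res(f, -1/3 + I/2) = P(-1/3 + I/2)/Q'(-1/3 + I/2) = (-exp(-1/3 + I/2)*sin(1/3 - I/2))/(-4/3 + I/2) = (48/73 + 18*I/73)*exp(-1/3 + I/2)*sin(1/3 - I/2)
  Res(f, 1) = P(1)/Q'(1) = (exp(1)*sin(1))/(4/3 - I/2) = exp(1)*(48/73 + 18*I/73)*sin(1)

Sum of residues inside C: (48/73 + 18*I/73)*exp(-1/3 + I/2)*sin(1/3 - I/2) + exp(1)*(48/73 + 18*I/73)*sin(1)
∮_C f(z) dz = 2πi · ((48/73 + 18*I/73)*exp(-1/3 + I/2)*sin(1/3 - I/2) + exp(1)*(48/73 + 18*I/73)*sin(1)) = pi*(-36/73 + 96*I/73)*exp(-1/3 + I/2)*sin(1/3 - I/2) + exp(1)*pi*(-36/73 + 96*I/73)*sin(1)

Final answer: pi*(-36/73 + 96*I/73)*exp(-1/3 + I/2)*sin(1/3 - I/2) + exp(1)*pi*(-36/73 + 96*I/73)*sin(1)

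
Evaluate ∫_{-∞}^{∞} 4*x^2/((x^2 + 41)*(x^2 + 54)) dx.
Let f(z) = 4*z^2/((z^2 + 41)*(z^2 + 54)). The denominator has no real zeros and deg Q - deg P = 2 ≥ 2, so the integral of f over the upper semicircle |z| = R tends to 0 as R → ∞. Closing the contour in the upper half-plane,
  ∫_{-∞}^{∞} f(x) dx = 2πi · Σ Res(f, z_k)  over the poles with Im z_k > 0.

Zeros of the denominator: z^2 + 54 = 0 gives z = ±3*sqrt(6)*I; z^2 + 41 = 0 gives z = ±sqrt(41)*I.
Upper half-plane: z = sqrt(41)*I, z = 3*sqrt(6)*I (simple).

Each pole is a simple zero of Q(z) = z^4 + 95*z^2 + 2214, so Res(f, z₀) = P(z₀)/Q'(z₀) with P(z) = 4*z^2, Q'(z) = 4*z^3 + 190*z:
  Res(f, sqrt(41)*I) = (-164)/(26*sqrt(41)*I) = 2*sqrt(41)*I/13
  Res(f, 3*sqrt(6)*I) = (-216)/(-78*sqrt(6)*I) = -6*sqrt(6)*I/13

Sum of residues: 2*I*(-3*sqrt(6) + sqrt(41))/13
∫_{-∞}^{∞} f(x) dx = 2πi · (2*I*(-3*sqrt(6) + sqrt(41))/13) = 4*pi*(-sqrt(41) + 3*sqrt(6))/13

Final answer: 4*pi*(-sqrt(41) + 3*sqrt(6))/13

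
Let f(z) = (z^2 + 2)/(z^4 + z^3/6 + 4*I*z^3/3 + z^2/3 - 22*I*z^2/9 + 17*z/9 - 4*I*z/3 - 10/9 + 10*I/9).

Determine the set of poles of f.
The singularities of f are the zeros of the denominator. Factoring,
  z^4 + z^3/6 + 4*I*z^3/3 + z^2/3 - 22*I*z^2/9 + 17*z/9 - 4*I*z/3 - 10/9 + 10*I/9 = (z + 1 + I/3)*(z - 1 - I)*(z + 2/3 + 2*I)*(z - 1/2)
so the candidates are z = -1 - I/3, z = 1 + I, z = -2/3 - 2*I, z = 1/2.

Check the numerator P(z) = z^2 + 2 at each one:
  P(-1 - I/3) = 26/9 + 2*I/3 ≠ 0, so z = -1 - I/3 is a (simple) pole.
  P(1 + I) = 2 + 2*I ≠ 0, so z = 1 + I is a (simple) pole.
  P(-2/3 - 2*I) = -14/9 + 8*I/3 ≠ 0, so z = -2/3 - 2*I is a (simple) pole.
  P(1/2) = 9/4 ≠ 0, so z = 1/2 is a (simple) pole.

Poles of f: {-1 - I/3, -2/3 - 2*I, 1/2, 1 + I}

Final answer: {-1 - I/3, -2/3 - 2*I, 1/2, 1 + I}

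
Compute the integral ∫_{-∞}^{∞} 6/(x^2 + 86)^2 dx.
Let f(z) = 6/(z^2 + 86)^2. The denominator has no real zeros and deg Q - deg P = 4 ≥ 2, so the integral of f over the upper semicircle |z| = R tends to 0 as R → ∞. Closing the contour in the upper half-plane,
  ∫_{-∞}^{∞} f(x) dx = 2πi · Σ Res(f, z_k)  over the poles with Im z_k > 0.

Zeros of the denominator: z^2 + 86 = 0 gives z = ±sqrt(86)*I.
Upper half-plane: z = sqrt(86)*I (a pole of order 2).

Write f(z) = g(z)/(z - sqrt(86)*I)^2 with g(z) = 6/(z + sqrt(86)*I)^2. For a double pole, Res(f, z₀) = g'(z₀):
  g'(z) = -12/(z + sqrt(86)*I)^3
  Res(f, sqrt(86)*I) = g'(sqrt(86)*I) = -3*sqrt(86)*I/14792

∫_{-∞}^{∞} f(x) dx = 2πi · (-3*sqrt(86)*I/14792) = 3*sqrt(86)*pi/7396

Final answer: 3*sqrt(86)*pi/7396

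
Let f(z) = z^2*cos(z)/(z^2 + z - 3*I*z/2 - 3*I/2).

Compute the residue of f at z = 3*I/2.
Write f(z) = P(z)/Q(z) with P(z) = z^2*cos(z) and Q(z) = z^2 + z - 3*I*z/2 - 3*I/2.
The denominator factors as Q(z) = (z + 1)*(z - 3*I/2), so z = 3*I/2 is a simple zero of Q and P is analytic there; z = 3*I/2 is therefore a simple pole and
  Res(f, z₀) = P(z₀)/Q'(z₀).

Q'(z) = 2*z + 1 - 3*I/2, so Q'(3*I/2) = 1 + 3*I/2.
P(3*I/2) = -9*cosh(3/2)/4.

Res(f, 3*I/2) = (-9*cosh(3/2)/4)/(1 + 3*I/2) = (-9/13 + 27*I/26)*cosh(3/2)

Final answer: (-9/13 + 27*I/26)*cosh(3/2)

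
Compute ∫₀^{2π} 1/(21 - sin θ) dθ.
sqrt(110)*pi/110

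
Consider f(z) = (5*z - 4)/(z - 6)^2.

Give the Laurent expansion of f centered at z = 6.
Put w = z - (6), i.e. z = w + 6. The denominator is w^2, so it suffices to rewrite the numerator in powers of w.

P(z) = 5*z - 4
P(w + 6) = 26 + 5*w

Dividing each term by w^2:
  f = 26/w^2 + 5/w

Substituting back w = z - 6:
  f(z) = 26/(z - 6)^2 + 5/(z - 6)

The series is finite because the numerator is a polynomial; the negative powers form the principal part, and the coefficient of 1/(z - 6) gives Res(f, 6) = 5.

Final answer: 26/(z - 6)^2 + 5/(z - 6)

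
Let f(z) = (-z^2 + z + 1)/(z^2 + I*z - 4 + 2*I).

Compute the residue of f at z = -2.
20/17 + 5*I/17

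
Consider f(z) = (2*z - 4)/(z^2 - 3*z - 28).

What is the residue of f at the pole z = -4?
Write f(z) = P(z)/Q(z) with P(z) = 2*z - 4 and Q(z) = z^2 - 3*z - 28.
The denominator factors as Q(z) = (z - 7)*(z + 4), so z = -4 is a simple zero of Q and P is analytic there; z = -4 is therefore a simple pole and
  Res(f, z₀) = P(z₀)/Q'(z₀).

Q'(z) = 2*z - 3, so Q'(-4) = -11.
P(-4) = -12.

Res(f, -4) = (-12)/(-11) = 12/11

Final answer: 12/11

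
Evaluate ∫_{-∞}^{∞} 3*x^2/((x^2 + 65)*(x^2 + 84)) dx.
Let f(z) = 3*z^2/((z^2 + 65)*(z^2 + 84)). The denominator has no real zeros and deg Q - deg P = 2 ≥ 2, so the integral of f over the upper semicircle |z| = R tends to 0 as R → ∞. Closing the contour in the upper half-plane,
  ∫_{-∞}^{∞} f(x) dx = 2πi · Σ Res(f, z_k)  over the poles with Im z_k > 0.

Zeros of the denominator: z^2 + 84 = 0 gives z = ±2*sqrt(21)*I; z^2 + 65 = 0 gives z = ±sqrt(65)*I.
Upper half-plane: z = 2*sqrt(21)*I, z = sqrt(65)*I (simple).

Each pole is a simple zero of Q(z) = z^4 + 149*z^2 + 5460, so Res(f, z₀) = P(z₀)/Q'(z₀) with P(z) = 3*z^2, Q'(z) = 4*z^3 + 298*z:
  Res(f, 2*sqrt(21)*I) = (-252)/(-76*sqrt(21)*I) = -3*sqrt(21)*I/19
  Res(f, sqrt(65)*I) = (-195)/(38*sqrt(65)*I) = 3*sqrt(65)*I/38

Sum of residues: 3*I*(-2*sqrt(21) + sqrt(65))/38
∫_{-∞}^{∞} f(x) dx = 2πi · (3*I*(-2*sqrt(21) + sqrt(65))/38) = 3*pi*(-sqrt(65) + 2*sqrt(21))/19

Final answer: 3*pi*(-sqrt(65) + 2*sqrt(21))/19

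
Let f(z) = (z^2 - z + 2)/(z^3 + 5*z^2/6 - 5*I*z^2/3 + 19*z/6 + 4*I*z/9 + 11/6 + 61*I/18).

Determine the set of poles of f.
{-1 - I/3, -1/2 + 3*I, 2/3 - I}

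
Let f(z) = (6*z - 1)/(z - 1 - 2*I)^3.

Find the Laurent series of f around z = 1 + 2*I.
Put w = z - (1 + 2*I), i.e. z = w + 1 + 2*I. The denominator is w^3, so it suffices to rewrite the numerator in powers of w.

P(z) = 6*z - 1
P(w + 1 + 2*I) = 5 + 12*I + 6*w

Dividing each term by w^3:
  f = (5 + 12*I)/w^3 + 6/w^2

Substituting back w = z - 1 - 2*I:
  f(z) = (5 + 12*I)/(z - 1 - 2*I)^3 + 6/(z - 1 - 2*I)^2

The series is finite because the numerator is a polynomial; the negative powers form the principal part.

Final answer: (5 + 12*I)/(z - 1 - 2*I)^3 + 6/(z - 1 - 2*I)^2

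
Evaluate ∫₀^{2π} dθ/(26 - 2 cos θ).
sqrt(42)*pi/84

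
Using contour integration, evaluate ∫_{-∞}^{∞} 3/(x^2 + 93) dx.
Let f(z) = 3/(z^2 + 93). The denominator has no real zeros and deg Q - deg P = 2 ≥ 2, so the integral of f over the upper semicircle |z| = R tends to 0 as R → ∞. Closing the contour in the upper half-plane,
  ∫_{-∞}^{∞} f(x) dx = 2πi · Σ Res(f, z_k)  over the poles with Im z_k > 0.

Zeros of the denominator: z^2 + 93 = 0 gives z = ±sqrt(93)*I.
Upper half-plane: z = sqrt(93)*I (simple).

Each pole is a simple zero of Q(z) = z^2 + 93, so Res(f, z₀) = P(z₀)/Q'(z₀) with P(z) = 3, Q'(z) = 2*z:
  Res(f, sqrt(93)*I) = (3)/(2*sqrt(93)*I) = -sqrt(93)*I/62

∫_{-∞}^{∞} f(x) dx = 2πi · (-sqrt(93)*I/62) = sqrt(93)*pi/31

Final answer: sqrt(93)*pi/31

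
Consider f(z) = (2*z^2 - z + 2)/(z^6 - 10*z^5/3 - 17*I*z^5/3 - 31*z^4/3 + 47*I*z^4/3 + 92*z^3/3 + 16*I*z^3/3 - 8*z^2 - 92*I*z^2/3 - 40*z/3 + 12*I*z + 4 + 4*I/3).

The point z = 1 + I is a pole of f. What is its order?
Factor the denominator:
  z^6 - 10*z^5/3 - 17*I*z^5/3 - 31*z^4/3 + 47*I*z^4/3 + 92*z^3/3 + 16*I*z^3/3 - 8*z^2 - 92*I*z^2/3 - 40*z/3 + 12*I*z + 4 + 4*I/3 = (z - 1 - I)^4*(z + 1 - I)*(z - 1/3 - 2*I/3)

The numerator P(z) = 2*z^2 - z + 2 has P(1 + I) = 1 + 3*I ≠ 0, so no factor of (z - 1 - I) cancels.
Near z = 1 + I we can therefore write f(z) = g(z)/(z - 1 - I)^4 with g analytic at 1 + I and g(1 + I) ≠ 0 (g is the numerator divided by the remaining denominator factors).

Hence z = 1 + I is a pole of order 4.

Final answer: 4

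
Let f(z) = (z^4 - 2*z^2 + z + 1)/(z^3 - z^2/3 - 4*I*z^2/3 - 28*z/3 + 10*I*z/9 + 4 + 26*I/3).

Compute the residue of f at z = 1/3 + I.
-12901/34164 + 3329*I/34164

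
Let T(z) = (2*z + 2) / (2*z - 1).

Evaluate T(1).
4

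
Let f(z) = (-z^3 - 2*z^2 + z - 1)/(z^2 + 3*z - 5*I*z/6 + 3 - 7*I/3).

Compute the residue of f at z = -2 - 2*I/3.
352/1845 - 434*I/205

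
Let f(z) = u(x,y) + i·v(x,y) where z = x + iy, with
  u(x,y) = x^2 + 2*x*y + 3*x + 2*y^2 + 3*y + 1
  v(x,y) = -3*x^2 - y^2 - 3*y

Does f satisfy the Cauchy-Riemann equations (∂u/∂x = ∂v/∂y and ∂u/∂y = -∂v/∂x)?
∂u/∂x = 2*x + 2*y + 3
∂v/∂y = -2*y - 3
∂u/∂y = 2*x + 4*y + 3
∂v/∂x = -6*x
∂u/∂x ≠ ∂v/∂y and ∂u/∂y ≠ -∂v/∂x; the Cauchy-Riemann equations are not satisfied, so f is not analytic.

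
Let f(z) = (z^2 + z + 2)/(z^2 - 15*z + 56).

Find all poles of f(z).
{7, 8}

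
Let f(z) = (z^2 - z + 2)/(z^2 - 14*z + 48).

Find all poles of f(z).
The singularities of f are the zeros of the denominator. Factoring,
  z^2 - 14*z + 48 = (z - 6)*(z - 8)
so the candidates are z = 6, z = 8.

Check the numerator P(z) = z^2 - z + 2 at each one:
  P(6) = 32 ≠ 0, so z = 6 is a (simple) pole.
  P(8) = 58 ≠ 0, so z = 8 is a (simple) pole.

Poles of f: {6, 8}

Final answer: {6, 8}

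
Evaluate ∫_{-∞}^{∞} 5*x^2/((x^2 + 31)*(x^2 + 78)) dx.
5*pi*(-sqrt(31) + sqrt(78))/47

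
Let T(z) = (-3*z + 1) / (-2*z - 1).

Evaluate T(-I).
Substitute z = -I:
  numerator:   -3*(-I) + 1 = 1 + 3*I
  denominator: -2*(-I) - 1 = -1 + 2*I
T(-I) = (1 + 3*I)/(-1 + 2*I); multiplying numerator and denominator by the conjugate -1 - 2*I gives (5 - 5*I)/5 = 1 - I

Final answer: 1 - I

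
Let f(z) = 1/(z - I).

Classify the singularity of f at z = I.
Write f(z) = g(z)/(z - I) with g(z) = 1.
g is entire and g(I) = 1 ≠ 0, so no factor of (z - I) cancels: the Laurent expansion of f about z = I starts at the power -1, i.e. lim_{z→z₀} (z - z₀) f(z) = 1 is finite and nonzero.
So z = I is a pole of order 1.

Final answer: pole of order 1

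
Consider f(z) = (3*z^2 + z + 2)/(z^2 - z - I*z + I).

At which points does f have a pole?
The singularities of f are the zeros of the denominator. Factoring,
  z^2 - z - I*z + I = (z - I)*(z - 1)
so the candidates are z = I, z = 1.

Check the numerator P(z) = 3*z^2 + z + 2 at each one:
  P(I) = -1 + I ≠ 0, so z = I is a (simple) pole.
  P(1) = 6 ≠ 0, so z = 1 is a (simple) pole.

Poles of f: {I, 1}

Final answer: {I, 1}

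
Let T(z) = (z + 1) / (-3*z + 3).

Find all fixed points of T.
{1/3 - sqrt(2)*I/3, 1/3 + sqrt(2)*I/3}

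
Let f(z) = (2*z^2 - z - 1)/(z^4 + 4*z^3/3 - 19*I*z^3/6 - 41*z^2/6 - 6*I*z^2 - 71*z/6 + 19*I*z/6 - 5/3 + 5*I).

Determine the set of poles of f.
The singularities of f are the zeros of the denominator. Factoring,
  z^4 + 4*z^3/3 - 19*I*z^3/6 - 41*z^2/6 - 6*I*z^2 - 71*z/6 + 19*I*z/6 - 5/3 + 5*I = (z + 1/3 - 2*I/3)*(z + 1 - I)*(z + 2)*(z - 2 - 3*I/2)
so the candidates are z = -1/3 + 2*I/3, z = -1 + I, z = -2, z = 2 + 3*I/2.

Check the numerator P(z) = 2*z^2 - z - 1 at each one:
  P(-1/3 + 2*I/3) = -4/3 - 14*I/9 ≠ 0, so z = -1/3 + 2*I/3 is a (simple) pole.
  P(-1 + I) = -5*I ≠ 0, so z = -1 + I is a (simple) pole.
  P(-2) = 9 ≠ 0, so z = -2 is a (simple) pole.
  P(2 + 3*I/2) = 1/2 + 21*I/2 ≠ 0, so z = 2 + 3*I/2 is a (simple) pole.

Poles of f: {-2, -1 + I, -1/3 + 2*I/3, 2 + 3*I/2}

Final answer: {-2, -1 + I, -1/3 + 2*I/3, 2 + 3*I/2}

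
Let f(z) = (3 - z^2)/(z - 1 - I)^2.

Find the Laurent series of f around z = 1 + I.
(3 - 2*I)/(z - 1 - I)^2 + (-2 - 2*I)/(z - 1 - I) - 1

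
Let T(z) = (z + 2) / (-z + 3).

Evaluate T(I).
Substitute z = I:
  numerator:   (I) + 2 = 2 + I
  denominator: -(I) + 3 = 3 - I
T(I) = (2 + I)/(3 - I); multiplying numerator and denominator by the conjugate 3 + I gives (5 + 5*I)/10 = 1/2 + I/2

Final answer: 1/2 + I/2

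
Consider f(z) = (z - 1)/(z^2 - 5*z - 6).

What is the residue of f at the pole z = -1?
2/7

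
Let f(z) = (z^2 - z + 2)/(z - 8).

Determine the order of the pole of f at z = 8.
Factor the denominator:
  z - 8 = (z - 8)

The numerator P(z) = z^2 - z + 2 has P(8) = 58 ≠ 0, so no factor of (z - 8) cancels.
Near z = 8 we can therefore write f(z) = g(z)/(z - 8) with g analytic at 8 and g(8) ≠ 0 (g is just the numerator).

Hence z = 8 is a pole of order 1.

Final answer: 1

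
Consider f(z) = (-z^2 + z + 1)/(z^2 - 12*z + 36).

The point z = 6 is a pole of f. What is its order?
2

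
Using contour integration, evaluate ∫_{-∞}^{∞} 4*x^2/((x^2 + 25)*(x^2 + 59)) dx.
Let f(z) = 4*z^2/((z^2 + 25)*(z^2 + 59)). The denominator has no real zeros and deg Q - deg P = 2 ≥ 2, so the integral of f over the upper semicircle |z| = R tends to 0 as R → ∞. Closing the contour in the upper half-plane,
  ∫_{-∞}^{∞} f(x) dx = 2πi · Σ Res(f, z_k)  over the poles with Im z_k > 0.

Zeros of the denominator: z^2 + 59 = 0 gives z = ±sqrt(59)*I; z^2 + 25 = 0 gives z = ±5*I.
Upper half-plane: z = 5*I, z = sqrt(59)*I (simple).

Each pole is a simple zero of Q(z) = z^4 + 84*z^2 + 1475, so Res(f, z₀) = P(z₀)/Q'(z₀) with P(z) = 4*z^2, Q'(z) = 4*z^3 + 168*z:
  Res(f, 5*I) = (-100)/(340*I) = 5*I/17
  Res(f, sqrt(59)*I) = (-236)/(-68*sqrt(59)*I) = -sqrt(59)*I/17

Sum of residues: I*(5 - sqrt(59))/17
∫_{-∞}^{∞} f(x) dx = 2πi · (I*(5 - sqrt(59))/17) = 2*pi*(-5 + sqrt(59))/17

Final answer: 2*pi*(-5 + sqrt(59))/17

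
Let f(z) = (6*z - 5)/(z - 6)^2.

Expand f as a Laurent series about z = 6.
Put w = z - (6), i.e. z = w + 6. The denominator is w^2, so it suffices to rewrite the numerator in powers of w.

P(z) = 6*z - 5
P(w + 6) = 31 + 6*w

Dividing each term by w^2:
  f = 31/w^2 + 6/w

Substituting back w = z - 6:
  f(z) = 31/(z - 6)^2 + 6/(z - 6)

The series is finite because the numerator is a polynomial; the negative powers form the principal part, and the coefficient of 1/(z - 6) gives Res(f, 6) = 6.

Final answer: 31/(z - 6)^2 + 6/(z - 6)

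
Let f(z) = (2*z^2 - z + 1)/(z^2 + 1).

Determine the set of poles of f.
The singularities of f are the zeros of the denominator. Factoring,
  z^2 + 1 = (z - I)*(z + I)
so the candidates are z = I, z = -I.

Check the numerator P(z) = 2*z^2 - z + 1 at each one:
  P(I) = -1 - I ≠ 0, so z = I is a (simple) pole.
  P(-I) = -1 + I ≠ 0, so z = -I is a (simple) pole.

Poles of f: {-I, I}

Final answer: {-I, I}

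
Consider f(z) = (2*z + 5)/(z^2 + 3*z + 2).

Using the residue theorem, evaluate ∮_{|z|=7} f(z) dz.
By the residue theorem, ∮_C f(z) dz = 2πi · (sum of the residues of f at the poles inside |z| = 7).

The denominator factors as (z + 2)*(z + 1), so the singularities of f are simple poles at z = -2, z = -1.
  |-2|² = 4 < 49 = 7², so this pole is inside the contour.
  |-1|² = 1 < 49 = 7², so this pole is inside the contour.

With P(z) = 2*z + 5 and Q(z) = z^2 + 3*z + 2, each pole is simple, so Res(f, z₀) = P(z₀)/Q'(z₀) with Q'(z) = 2*z + 3.
  Res(f, -2) = P(-2)/Q'(-2) = (1)/(-1) = -1
  Res(f, -1) = P(-1)/Q'(-1) = (3)/(1) = 3

Sum of residues inside C: 2
∮_C f(z) dz = 2πi · (2) = 4*I*pi

Final answer: 4*I*pi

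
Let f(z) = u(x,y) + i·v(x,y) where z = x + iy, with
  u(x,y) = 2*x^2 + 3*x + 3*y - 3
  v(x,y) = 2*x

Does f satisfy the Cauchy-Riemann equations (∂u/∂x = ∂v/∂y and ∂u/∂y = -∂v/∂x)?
∂u/∂x = 4*x + 3
∂v/∂y = 0
∂u/∂y = 3
∂v/∂x = 2
∂u/∂x ≠ ∂v/∂y and ∂u/∂y ≠ -∂v/∂x; the Cauchy-Riemann equations are not satisfied, so f is not analytic.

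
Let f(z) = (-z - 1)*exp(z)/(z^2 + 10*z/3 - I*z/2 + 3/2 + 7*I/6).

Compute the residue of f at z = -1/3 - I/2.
Write f(z) = P(z)/Q(z) with P(z) = (-z - 1)*exp(z) and Q(z) = z^2 + 10*z/3 - I*z/2 + 3/2 + 7*I/6.
The denominator factors as Q(z) = (z + 1/3 + I/2)*(z + 3 - I), so z = -1/3 - I/2 is a simple zero of Q and P is analytic there; z = -1/3 - I/2 is therefore a simple pole and
  Res(f, z₀) = P(z₀)/Q'(z₀).

Q'(z) = 2*z + 10/3 - I/2, so Q'(-1/3 - I/2) = 8/3 - 3*I/2.
P(-1/3 - I/2) = (-2/3 + I/2)*exp(-1/3 - I/2).

Res(f, -1/3 - I/2) = ((-2/3 + I/2)*exp(-1/3 - I/2))/(8/3 - 3*I/2) = (-91/337 + 12*I/337)*exp(-1/3 - I/2)

Final answer: (-91/337 + 12*I/337)*exp(-1/3 - I/2)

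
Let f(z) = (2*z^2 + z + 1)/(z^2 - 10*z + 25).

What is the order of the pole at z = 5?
Factor the denominator:
  z^2 - 10*z + 25 = (z - 5)^2

The numerator P(z) = 2*z^2 + z + 1 has P(5) = 56 ≠ 0, so no factor of (z - 5) cancels.
Near z = 5 we can therefore write f(z) = g(z)/(z - 5)^2 with g analytic at 5 and g(5) ≠ 0 (g is just the numerator).

Hence z = 5 is a pole of order 2.

Final answer: 2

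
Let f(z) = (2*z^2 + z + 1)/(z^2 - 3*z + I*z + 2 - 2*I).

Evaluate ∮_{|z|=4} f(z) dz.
By the residue theorem, ∮_C f(z) dz = 2πi · (sum of the residues of f at the poles inside |z| = 4).

The denominator factors as (z - 1 + I)*(z - 2), so the singularities of f are simple poles at z = 1 - I, z = 2.
  |1 - I|² = 2 < 16 = 4², so this pole is inside the contour.
  |2|² = 4 < 16 = 4², so this pole is inside the contour.

With P(z) = 2*z^2 + z + 1 and Q(z) = z^2 - 3*z + I*z + 2 - 2*I, each pole is simple, so Res(f, z₀) = P(z₀)/Q'(z₀) with Q'(z) = 2*z - 3 + I.
  Res(f, 1 - I) = P(1 - I)/Q'(1 - I) = (2 - 5*I)/(-1 - I) = 3/2 + 7*I/2
  Res(f, 2) = P(2)/Q'(2) = (11)/(1 + I) = 11/2 - 11*I/2

Sum of residues inside C: 7 - 2*I
∮_C f(z) dz = 2πi · (7 - 2*I) = pi*(4 + 14*I)

Final answer: pi*(4 + 14*I)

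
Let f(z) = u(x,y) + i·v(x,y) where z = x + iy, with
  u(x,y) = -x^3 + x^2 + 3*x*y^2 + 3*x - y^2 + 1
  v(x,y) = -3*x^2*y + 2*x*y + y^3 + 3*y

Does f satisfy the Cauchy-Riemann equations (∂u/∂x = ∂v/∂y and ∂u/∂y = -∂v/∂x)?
∂u/∂x = -3*x^2 + 2*x + 3*y^2 + 3
∂v/∂y = -3*x^2 + 2*x + 3*y^2 + 3
∂u/∂y = 6*x*y - 2*y
∂v/∂x = -6*x*y + 2*y
∂u/∂x = ∂v/∂y and ∂u/∂y = -∂v/∂x hold identically; f is analytic.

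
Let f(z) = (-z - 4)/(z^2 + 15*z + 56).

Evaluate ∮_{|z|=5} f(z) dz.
0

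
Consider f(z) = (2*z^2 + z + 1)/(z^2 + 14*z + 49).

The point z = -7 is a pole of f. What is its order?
2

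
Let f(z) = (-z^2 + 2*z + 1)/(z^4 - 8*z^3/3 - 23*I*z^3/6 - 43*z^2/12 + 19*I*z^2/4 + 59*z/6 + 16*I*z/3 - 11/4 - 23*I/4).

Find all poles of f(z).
The singularities of f are the zeros of the denominator. Factoring,
  z^4 - 8*z^3/3 - 23*I*z^3/6 - 43*z^2/12 + 19*I*z^2/4 + 59*z/6 + 16*I*z/3 - 11/4 - 23*I/4 = (z + 3/2 - I/2)*(z - 2/3 - I/3)*(z - 2 - 3*I)*(z - 3/2)
so the candidates are z = -3/2 + I/2, z = 2/3 + I/3, z = 2 + 3*I, z = 3/2.

Check the numerator P(z) = -z^2 + 2*z + 1 at each one:
  P(-3/2 + I/2) = -4 + 5*I/2 ≠ 0, so z = -3/2 + I/2 is a (simple) pole.
  P(2/3 + I/3) = 2 + 2*I/9 ≠ 0, so z = 2/3 + I/3 is a (simple) pole.
  P(2 + 3*I) = 10 - 6*I ≠ 0, so z = 2 + 3*I is a (simple) pole.
  P(3/2) = 7/4 ≠ 0, so z = 3/2 is a (simple) pole.

Poles of f: {-3/2 + I/2, 2/3 + I/3, 3/2, 2 + 3*I}

Final answer: {-3/2 + I/2, 2/3 + I/3, 3/2, 2 + 3*I}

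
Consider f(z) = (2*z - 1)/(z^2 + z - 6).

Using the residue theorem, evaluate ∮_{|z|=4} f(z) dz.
By the residue theorem, ∮_C f(z) dz = 2πi · (sum of the residues of f at the poles inside |z| = 4).

The denominator factors as (z + 3)*(z - 2), so the singularities of f are simple poles at z = -3, z = 2.
  |-3|² = 9 < 16 = 4², so this pole is inside the contour.
  |2|² = 4 < 16 = 4², so this pole is inside the contour.

With P(z) = 2*z - 1 and Q(z) = z^2 + z - 6, each pole is simple, so Res(f, z₀) = P(z₀)/Q'(z₀) with Q'(z) = 2*z + 1.
  Res(f, -3) = P(-3)/Q'(-3) = (-7)/(-5) = 7/5
  Res(f, 2) = P(2)/Q'(2) = (3)/(5) = 3/5

Sum of residues inside C: 2
∮_C f(z) dz = 2πi · (2) = 4*I*pi

Final answer: 4*I*pi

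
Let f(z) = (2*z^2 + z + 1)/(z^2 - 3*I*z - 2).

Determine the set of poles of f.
The singularities of f are the zeros of the denominator. Factoring,
  z^2 - 3*I*z - 2 = (z - I)*(z - 2*I)
so the candidates are z = I, z = 2*I.

Check the numerator P(z) = 2*z^2 + z + 1 at each one:
  P(I) = -1 + I ≠ 0, so z = I is a (simple) pole.
  P(2*I) = -7 + 2*I ≠ 0, so z = 2*I is a (simple) pole.

Poles of f: {I, 2*I}

Final answer: {I, 2*I}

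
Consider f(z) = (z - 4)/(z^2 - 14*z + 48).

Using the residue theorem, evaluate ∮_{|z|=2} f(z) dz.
0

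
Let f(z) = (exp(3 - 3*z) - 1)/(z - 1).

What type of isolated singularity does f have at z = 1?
Let u = z - 1. The exponent is 3 - 3*z = -3u, so
  f = (e^(-3u) - 1)/u = ((-3u) + (-3u)^2/2 + (-3u)^3/6 + ...)/u = -3 + (9/2)*u + (-9/2)*u^2 + ...
The Laurent expansion about u = 0 has no negative powers; equivalently lim_{z→1} f(z) = -3 exists and is finite.
So the singularity is removable.

Final answer: removable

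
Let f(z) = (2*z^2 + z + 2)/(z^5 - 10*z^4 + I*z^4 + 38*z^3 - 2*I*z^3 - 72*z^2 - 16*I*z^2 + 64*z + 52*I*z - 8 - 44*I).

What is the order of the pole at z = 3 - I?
Factor the denominator:
  z^5 - 10*z^4 + I*z^4 + 38*z^3 - 2*I*z^3 - 72*z^2 - 16*I*z^2 + 64*z + 52*I*z - 8 - 44*I = (z - 3 + I)^3*(z - 1 - I)*(z - I)

The numerator P(z) = 2*z^2 + z + 2 has P(3 - I) = 21 - 13*I ≠ 0, so no factor of (z - 3 + I) cancels.
Near z = 3 - I we can therefore write f(z) = g(z)/(z - 3 + I)^3 with g analytic at 3 - I and g(3 - I) ≠ 0 (g is the numerator divided by the remaining denominator factors).

Hence z = 3 - I is a pole of order 3.

Final answer: 3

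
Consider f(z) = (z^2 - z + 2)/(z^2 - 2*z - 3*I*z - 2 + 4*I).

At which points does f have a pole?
{2*I, 2 + I}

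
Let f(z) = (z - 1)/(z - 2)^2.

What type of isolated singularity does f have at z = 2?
Write f(z) = g(z)/(z - 2)^2 with g(z) = z - 1.
g is entire and g(2) = 1 ≠ 0, so no factor of (z - 2) cancels: the Laurent expansion of f about z = 2 starts at the power -2, i.e. lim_{z→z₀} (z - z₀)^2 f(z) = 1 is finite and nonzero.
So z = 2 is a pole of order 2.

Final answer: pole of order 2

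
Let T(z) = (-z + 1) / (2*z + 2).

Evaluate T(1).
Substitute z = 1:
  numerator:   -(1) + 1 = 0
  denominator: 2*(1) + 2 = 4
T(1) = (0)/(4) = 0

Final answer: 0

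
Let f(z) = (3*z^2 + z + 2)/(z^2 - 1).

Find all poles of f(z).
{-1, 1}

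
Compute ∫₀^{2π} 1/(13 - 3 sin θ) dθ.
sqrt(10)*pi/20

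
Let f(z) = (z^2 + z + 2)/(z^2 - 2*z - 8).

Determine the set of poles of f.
The singularities of f are the zeros of the denominator. Factoring,
  z^2 - 2*z - 8 = (z - 4)*(z + 2)
so the candidates are z = 4, z = -2.

Check the numerator P(z) = z^2 + z + 2 at each one:
  P(4) = 22 ≠ 0, so z = 4 is a (simple) pole.
  P(-2) = 4 ≠ 0, so z = -2 is a (simple) pole.

Poles of f: {-2, 4}

Final answer: {-2, 4}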